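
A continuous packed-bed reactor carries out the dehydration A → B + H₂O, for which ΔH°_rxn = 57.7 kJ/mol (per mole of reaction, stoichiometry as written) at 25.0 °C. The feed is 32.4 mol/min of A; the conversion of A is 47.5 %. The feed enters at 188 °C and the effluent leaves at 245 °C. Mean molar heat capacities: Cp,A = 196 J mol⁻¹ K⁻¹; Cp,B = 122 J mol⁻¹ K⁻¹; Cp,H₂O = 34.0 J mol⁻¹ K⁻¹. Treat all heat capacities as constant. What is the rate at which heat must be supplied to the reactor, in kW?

Extent of reaction ξ = 0.475 × 32.4 = 15.39 mol/min
Reaction term: ξ·ΔH°_rxn = 15.39 × 57.7 = 888 kJ/min
Sensible, feed 188→25 °C: -1035.1 kJ/min
Outlet flows (mol/min): A 17.01, B 15.39, H₂O 15.39
Sensible, products 25→245 °C: 1261.7 kJ/min
Q = ΔH = 1114.5 kJ/min = 18.576 kW
Heat supplied = 18.576 kW

Q_in = 18.6 kW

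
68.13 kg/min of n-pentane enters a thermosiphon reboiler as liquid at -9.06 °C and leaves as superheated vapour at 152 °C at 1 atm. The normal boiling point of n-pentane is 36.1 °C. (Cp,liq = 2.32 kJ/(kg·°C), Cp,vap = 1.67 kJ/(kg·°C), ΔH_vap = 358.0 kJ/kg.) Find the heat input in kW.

Q = 745 kW

liquid -9.06→36.1 °C: 104.77 kJ/kg
vaporisation at 36.1 °C: 358 kJ/kg
vapour 36.1→152 °C: 193.55 kJ/kg
Δh = 104.77 + 358 + 193.55 = 656.32 kJ/kg
Q = ṁ·Δh = 68.13 kg/min × 656.32 kJ/kg = 44715 kJ/min
|Q| = 745.26 kW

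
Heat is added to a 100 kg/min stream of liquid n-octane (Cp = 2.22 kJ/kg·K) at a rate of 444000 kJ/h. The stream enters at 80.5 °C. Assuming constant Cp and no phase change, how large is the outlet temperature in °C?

T_out = 114 °C

Q = 444000 kJ/h = 7400 kJ/min
ΔT = Q/(ṁ·Cp) = 7400/(100×2.22) = 33.333 K
T_out = 80.5 + 33.333 = 113.83 °C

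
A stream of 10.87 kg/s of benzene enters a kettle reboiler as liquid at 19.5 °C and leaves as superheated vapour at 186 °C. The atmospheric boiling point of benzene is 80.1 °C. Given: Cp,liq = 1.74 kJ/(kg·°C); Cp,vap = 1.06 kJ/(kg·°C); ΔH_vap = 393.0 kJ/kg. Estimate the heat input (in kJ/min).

liquid 19.5→80.1 °C: 105.44 kJ/kg
vaporisation at 80.1 °C: 393 kJ/kg
vapour 80.1→186 °C: 112.25 kJ/kg
Δh = 105.44 + 393 + 112.25 = 610.7 kJ/kg
Q = ṁ·Δh = 10.87 kg/s × 610.7 kJ/kg = 6638.3 kJ/s
|Q| = 6638.3 kW = 398300 kJ/min

Q = 398000 kJ/min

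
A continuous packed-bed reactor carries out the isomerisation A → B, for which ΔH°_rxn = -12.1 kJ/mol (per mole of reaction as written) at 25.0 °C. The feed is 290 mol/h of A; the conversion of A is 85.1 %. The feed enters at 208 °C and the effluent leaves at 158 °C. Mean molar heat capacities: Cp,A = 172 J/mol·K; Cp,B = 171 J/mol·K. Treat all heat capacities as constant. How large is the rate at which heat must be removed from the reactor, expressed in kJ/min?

Q_out = 91.9 kJ/min

Extent of reaction ξ = 0.851 × 290 = 246.79 mol/h
Reaction term: ξ·ΔH°_rxn = 246.79 × -12.1 = -2986.2 kJ/h
Sensible, feed 208→25 °C: -9128 kJ/h
Outlet flows (mol/h): A 43.21, B 246.79
Sensible, products 25→158 °C: 6601.2 kJ/h
Q = ΔH = -5513 kJ/h = -1.5314 kW
Heat removed = 91.883 kJ/min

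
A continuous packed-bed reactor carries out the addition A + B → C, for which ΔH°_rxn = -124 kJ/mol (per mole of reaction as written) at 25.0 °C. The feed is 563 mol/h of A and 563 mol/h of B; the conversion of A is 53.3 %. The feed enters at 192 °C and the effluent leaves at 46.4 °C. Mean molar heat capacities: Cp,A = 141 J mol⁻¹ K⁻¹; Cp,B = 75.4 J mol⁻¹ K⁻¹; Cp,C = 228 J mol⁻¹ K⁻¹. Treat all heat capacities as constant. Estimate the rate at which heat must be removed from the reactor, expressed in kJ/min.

Extent of reaction ξ = 0.533 × 563 = 300.08 mol/h
Reaction term: ξ·ΔH°_rxn = 300.08 × -124 = -37210 kJ/h
Sensible, feed 192→25 °C: -20346 kJ/h
Outlet flows (mol/h): A 262.92, B 262.92, C 300.08
Sensible, products 25→46.4 °C: 2681.7 kJ/h
Q = ΔH = -54874 kJ/h = -15.243 kW
Heat removed = 914.57 kJ/min

Q_out = 915 kJ/min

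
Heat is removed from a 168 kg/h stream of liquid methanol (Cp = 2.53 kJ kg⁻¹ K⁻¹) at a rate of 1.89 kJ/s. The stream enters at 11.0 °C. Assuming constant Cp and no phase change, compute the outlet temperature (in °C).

Q = 1.89 kJ/s = 6804 kJ/h
ΔT = Q/(ṁ·Cp) = 6804/(168×2.53) = 16.008 K
T_out = 11.0 − 16.008 = -5.0079 °C

T_out = -5.01 °C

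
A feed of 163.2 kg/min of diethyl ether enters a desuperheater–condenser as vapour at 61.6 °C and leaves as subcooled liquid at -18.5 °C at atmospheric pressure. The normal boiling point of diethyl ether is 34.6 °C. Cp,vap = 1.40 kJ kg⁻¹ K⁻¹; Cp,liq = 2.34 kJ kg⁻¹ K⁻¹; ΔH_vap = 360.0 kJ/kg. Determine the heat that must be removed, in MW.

Q_c = 1.42 MW

vapour 61.6→34.6 °C: -37.8 kJ/kg
condensation at 34.6 °C: -360 kJ/kg
liquid 34.6→-18.5 °C: -124.25 kJ/kg
Δh = -37.8 + -360 + -124.25 = -522.05 kJ/kg
Q = ṁ·Δh = 163.2 kg/min × -522.05 kJ/kg = -85199 kJ/min
|Q| = 1420 kW = 1.42 MW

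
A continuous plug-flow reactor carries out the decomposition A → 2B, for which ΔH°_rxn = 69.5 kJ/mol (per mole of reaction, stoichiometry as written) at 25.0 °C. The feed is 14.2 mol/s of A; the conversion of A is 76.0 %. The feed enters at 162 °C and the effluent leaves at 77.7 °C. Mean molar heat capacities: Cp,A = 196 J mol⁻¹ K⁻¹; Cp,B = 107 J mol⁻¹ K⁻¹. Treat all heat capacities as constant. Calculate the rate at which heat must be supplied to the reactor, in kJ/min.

Q_in = 31500 kJ/min

Extent of reaction ξ = 0.760 × 14.2 = 10.792 mol/s
Reaction term: ξ·ΔH°_rxn = 10.792 × 69.5 = 750.04 kJ/s
Sensible, feed 162→25 °C: -381.3 kJ/s
Outlet flows (mol/s): A 3.408, B 21.584
Sensible, products 25→77.7 °C: 156.91 kJ/s
Q = ΔH = 525.66 kJ/s = 525.66 kW
Heat supplied = 31539 kJ/min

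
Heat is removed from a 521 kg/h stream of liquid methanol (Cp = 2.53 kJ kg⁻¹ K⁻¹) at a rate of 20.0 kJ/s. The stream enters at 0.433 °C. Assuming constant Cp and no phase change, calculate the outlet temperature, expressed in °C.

T_out = -54.2 °C

Q = 20.0 kJ/s = 72000 kJ/h
ΔT = Q/(ṁ·Cp) = 72000/(521×2.53) = 54.623 K
T_out = 0.433 − 54.623 = -54.19 °C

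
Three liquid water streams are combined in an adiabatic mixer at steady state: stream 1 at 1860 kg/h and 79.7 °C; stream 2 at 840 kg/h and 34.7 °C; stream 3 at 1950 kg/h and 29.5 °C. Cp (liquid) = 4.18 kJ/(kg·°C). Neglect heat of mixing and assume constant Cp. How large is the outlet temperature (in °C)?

T_out = 50.5 °C

No heat crosses the boundary, so H_out = H_in.
T_out = Σ ṁᵢCp,ᵢTᵢ / Σ ṁᵢCp,ᵢ
      = 981940 / 19437 = 50.519 °C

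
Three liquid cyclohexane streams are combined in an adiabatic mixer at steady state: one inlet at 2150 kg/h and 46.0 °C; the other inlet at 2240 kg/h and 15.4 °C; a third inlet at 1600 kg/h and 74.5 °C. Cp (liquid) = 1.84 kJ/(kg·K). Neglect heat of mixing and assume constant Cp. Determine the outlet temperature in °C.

Adiabatic, steady state ⇒ Σ ṁᵢCp,ᵢ(T_out − Tᵢ) = 0
Σ ṁᵢCp,ᵢTᵢ = 2150×1.84×46.0 + 2240×1.84×15.4 + 1600×1.84×74.5 = 464780
Σ ṁᵢCp,ᵢ = 2150×1.84 + 2240×1.84 + 1600×1.84 = 11022
T_out = 464780 / 11022 = 42.17 °C

T_out = 42.2 °C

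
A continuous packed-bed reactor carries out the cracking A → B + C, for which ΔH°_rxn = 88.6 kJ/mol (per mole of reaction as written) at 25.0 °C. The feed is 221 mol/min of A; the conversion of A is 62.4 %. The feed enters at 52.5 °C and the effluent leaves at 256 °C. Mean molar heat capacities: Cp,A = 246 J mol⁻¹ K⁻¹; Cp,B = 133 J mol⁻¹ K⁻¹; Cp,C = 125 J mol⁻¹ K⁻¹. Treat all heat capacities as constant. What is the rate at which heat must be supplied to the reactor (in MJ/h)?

Extent of reaction ξ = 0.624 × 221 = 137.9 mol/min
Reaction term: ξ·ΔH°_rxn = 137.9 × 88.6 = 12218 kJ/min
Sensible, feed 52.5→25 °C: -1495.1 kJ/min
Outlet flows (mol/min): A 83.096, B 137.9, C 137.9
Sensible, products 25→256 °C: 12941 kJ/min
Q = ΔH = 23664 kJ/min = 394.4 kW
Heat supplied = 1419.8 MJ/h

Q_in = 1420 MJ/h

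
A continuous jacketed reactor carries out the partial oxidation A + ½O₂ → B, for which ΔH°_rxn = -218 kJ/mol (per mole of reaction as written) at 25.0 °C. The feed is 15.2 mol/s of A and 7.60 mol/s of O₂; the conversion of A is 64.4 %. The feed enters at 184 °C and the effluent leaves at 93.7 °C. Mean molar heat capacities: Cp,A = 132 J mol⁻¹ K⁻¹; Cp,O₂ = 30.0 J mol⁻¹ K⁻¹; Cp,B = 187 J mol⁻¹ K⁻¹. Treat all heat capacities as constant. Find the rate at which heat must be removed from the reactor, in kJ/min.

Q_out = 139000 kJ/min

Extent of reaction ξ = 0.644 × 15.2 = 9.7888 mol/s
Reaction term: ξ·ΔH°_rxn = 9.7888 × -218 = -2134 kJ/s
Sensible, feed 184→25 °C: -355.27 kJ/s
Outlet flows (mol/s): A 5.4112, O₂ 2.7056, B 9.7888
Sensible, products 25→93.7 °C: 180.4 kJ/s
Q = ΔH = -2308.8 kJ/s = -2308.8 kW
Heat removed = 138530 kJ/min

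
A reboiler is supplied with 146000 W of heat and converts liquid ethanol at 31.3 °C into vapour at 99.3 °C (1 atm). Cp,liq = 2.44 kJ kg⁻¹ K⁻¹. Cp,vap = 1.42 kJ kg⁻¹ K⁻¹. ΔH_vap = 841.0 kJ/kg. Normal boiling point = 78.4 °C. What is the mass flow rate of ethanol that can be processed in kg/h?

ṁ = 533 kg/h

Δh = 2.44×(78.4−31.3) + 841.0 + 1.42×(99.3−78.4) = 985.6 kJ/kg
Q = 146000 W = 146 kJ/s = 525600 kJ/h
ṁ = Q/Δh = 525600 / 985.6 = 533.28 kg/h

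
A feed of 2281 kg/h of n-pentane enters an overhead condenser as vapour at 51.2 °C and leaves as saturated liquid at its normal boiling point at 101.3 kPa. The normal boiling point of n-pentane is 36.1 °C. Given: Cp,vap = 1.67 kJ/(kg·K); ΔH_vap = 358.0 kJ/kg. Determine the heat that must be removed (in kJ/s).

Q_c = 243 kJ/s

vapour 51.2→36.1 °C: -25.217 kJ/kg
condensation at 36.1 °C: -358 kJ/kg
Δh = -25.217 + -358 = -383.22 kJ/kg
Q = ṁ·Δh = 2281 kg/h × -383.22 kJ/kg = -874120 kJ/h
|Q| = 242.81 kW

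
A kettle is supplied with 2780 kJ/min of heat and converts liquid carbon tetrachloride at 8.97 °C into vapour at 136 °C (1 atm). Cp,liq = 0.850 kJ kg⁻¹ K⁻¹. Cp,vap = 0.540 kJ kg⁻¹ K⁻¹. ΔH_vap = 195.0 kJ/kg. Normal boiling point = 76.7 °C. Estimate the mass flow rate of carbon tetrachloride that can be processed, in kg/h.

ṁ = 586 kg/h

Δh = 0.850×(76.7−8.97) + 195.0 + 0.540×(136−76.7) = 284.59 kJ/kg
Q = 2780 kJ/min = 46.333 kJ/s = 166800 kJ/h
ṁ = Q/Δh = 166800 / 284.59 = 586.1 kg/h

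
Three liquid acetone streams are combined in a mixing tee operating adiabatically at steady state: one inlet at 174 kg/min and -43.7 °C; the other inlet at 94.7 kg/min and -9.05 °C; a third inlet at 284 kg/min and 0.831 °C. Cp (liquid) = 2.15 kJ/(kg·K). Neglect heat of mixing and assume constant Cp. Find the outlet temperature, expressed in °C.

T_out = -14.9 °C

Adiabatic, steady state ⇒ Σ ṁᵢCp,ᵢ(T_out − Tᵢ) = 0
T_out = Σ ṁᵢCp,ᵢTᵢ / Σ ṁᵢCp,ᵢ
      = -17683 / 1188.3 = -14.881 °C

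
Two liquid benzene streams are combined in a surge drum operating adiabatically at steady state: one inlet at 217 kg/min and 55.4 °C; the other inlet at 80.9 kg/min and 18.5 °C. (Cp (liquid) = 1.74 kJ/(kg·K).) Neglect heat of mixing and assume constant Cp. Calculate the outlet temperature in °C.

No heat crosses the boundary, so H_out = H_in.
T_out = Σ ṁᵢCp,ᵢTᵢ / Σ ṁᵢCp,ᵢ
      = 23522 / 518.35 = 45.379 °C

T_out = 45.4 °C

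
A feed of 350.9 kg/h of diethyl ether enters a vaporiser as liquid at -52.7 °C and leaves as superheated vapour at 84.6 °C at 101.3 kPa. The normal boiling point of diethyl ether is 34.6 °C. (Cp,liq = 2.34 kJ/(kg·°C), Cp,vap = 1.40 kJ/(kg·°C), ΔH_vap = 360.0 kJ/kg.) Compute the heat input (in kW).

liquid -52.7→34.6 °C: 204.28 kJ/kg
vaporisation at 34.6 °C: 360 kJ/kg
vapour 34.6→84.6 °C: 70 kJ/kg
Δh = 204.28 + 360 + 70 = 634.28 kJ/kg
Q = ṁ·Δh = 350.9 kg/h × 634.28 kJ/kg = 222570 kJ/h
|Q| = 61.825 kW

Q = 61.8 kW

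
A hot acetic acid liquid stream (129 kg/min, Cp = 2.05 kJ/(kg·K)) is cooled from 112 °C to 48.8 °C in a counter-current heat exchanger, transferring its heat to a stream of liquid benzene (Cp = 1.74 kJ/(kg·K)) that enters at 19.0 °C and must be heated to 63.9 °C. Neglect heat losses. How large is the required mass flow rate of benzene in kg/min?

ṁ_c = 214 kg/min

Heat released by hot stream: Q = 129 × 2.05 × (112 − 48.8) = 16713 kJ/min
Energy balance on cold side (adiabatic exchanger): Q = ṁ_c·Cp_c·(T_c,out − T_c,in)
ṁ_c = 16713 / [1.74 × (63.9 − 19.0)] = 213.93 kg/min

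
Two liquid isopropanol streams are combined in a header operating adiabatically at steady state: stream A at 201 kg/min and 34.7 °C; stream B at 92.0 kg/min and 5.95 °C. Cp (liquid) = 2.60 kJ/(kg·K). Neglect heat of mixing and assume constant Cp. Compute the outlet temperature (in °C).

T_out = 25.7 °C

No heat crosses the boundary, so H_out = H_in.
Σ ṁᵢCp,ᵢTᵢ = 201×2.60×34.7 + 92.0×2.60×5.95 = 19557
Σ ṁᵢCp,ᵢ = 201×2.60 + 92.0×2.60 = 761.8
T_out = 19557 / 761.8 = 25.673 °C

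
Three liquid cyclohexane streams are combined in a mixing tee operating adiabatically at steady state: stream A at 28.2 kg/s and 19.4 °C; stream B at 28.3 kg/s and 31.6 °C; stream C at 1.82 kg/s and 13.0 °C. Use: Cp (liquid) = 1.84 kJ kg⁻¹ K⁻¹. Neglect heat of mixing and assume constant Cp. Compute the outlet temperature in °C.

T_out = 25.1 °C

Energy balance with Q = 0: Σ ṁᵢCp,ᵢ(T_out − Tᵢ) = 0
T_out = Σ ṁᵢCp,ᵢTᵢ / Σ ṁᵢCp,ᵢ
      = 2695.6 / 107.31 = 25.12 °C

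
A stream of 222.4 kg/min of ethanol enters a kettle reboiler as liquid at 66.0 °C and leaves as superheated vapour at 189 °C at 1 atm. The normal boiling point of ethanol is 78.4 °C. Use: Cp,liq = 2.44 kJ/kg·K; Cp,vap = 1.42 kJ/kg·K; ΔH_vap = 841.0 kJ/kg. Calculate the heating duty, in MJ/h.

liquid 66.0→78.4 °C: 30.256 kJ/kg
vaporisation at 78.4 °C: 841 kJ/kg
vapour 78.4→189 °C: 157.05 kJ/kg
Δh = 30.256 + 841 + 157.05 = 1028.3 kJ/kg
Q = ṁ·Δh = 222.4 kg/min × 1028.3 kJ/kg = 228700 kJ/min
|Q| = 3811.6 kW = 13722 MJ/h

Q = 13700 MJ/h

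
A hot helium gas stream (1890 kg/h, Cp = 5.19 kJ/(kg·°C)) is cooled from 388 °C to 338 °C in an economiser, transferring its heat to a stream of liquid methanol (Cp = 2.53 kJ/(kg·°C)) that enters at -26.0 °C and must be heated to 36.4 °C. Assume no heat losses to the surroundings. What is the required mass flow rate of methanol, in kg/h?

Heat released by hot stream: Q = 1890 × 5.19 × (388 − 338) = 490460 kJ/h
Energy balance on cold side (adiabatic exchanger): Q = ṁ_c·Cp_c·(T_c,out − T_c,in)
ṁ_c = 490460 / [2.53 × (36.4 − -26.0)] = 3106.7 kg/h

ṁ_c = 3110 kg/h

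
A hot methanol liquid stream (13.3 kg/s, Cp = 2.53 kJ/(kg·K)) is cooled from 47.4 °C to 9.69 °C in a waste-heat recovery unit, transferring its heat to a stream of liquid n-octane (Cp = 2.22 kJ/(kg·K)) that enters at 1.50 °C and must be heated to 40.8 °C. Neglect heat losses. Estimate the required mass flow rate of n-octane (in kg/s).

Heat released by hot stream: Q = 13.3 × 2.53 × (47.4 − 9.69) = 1268.9 kJ/s
Energy balance on cold side (adiabatic exchanger): Q = ṁ_c·Cp_c·(T_c,out − T_c,in)
ṁ_c = 1268.9 / [2.22 × (40.8 − 1.50)] = 14.544 kg/s

ṁ_c = 14.5 kg/s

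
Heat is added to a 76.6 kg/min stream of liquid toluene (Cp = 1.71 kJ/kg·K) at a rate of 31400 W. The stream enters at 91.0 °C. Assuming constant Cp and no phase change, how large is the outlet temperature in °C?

T_out = 105 °C

Q = 31400 W = 1884 kJ/min
ΔT = Q/(ṁ·Cp) = 1884/(76.6×1.71) = 14.383 K
T_out = 91.0 + 14.383 = 105.38 °C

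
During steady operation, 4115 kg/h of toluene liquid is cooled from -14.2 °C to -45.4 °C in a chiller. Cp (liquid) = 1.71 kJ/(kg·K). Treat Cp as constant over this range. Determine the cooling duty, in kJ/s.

Q = ṁ·Cp·ΔT = 4115 × 1.71 × (-45.4 − -14.2) = -219540 kJ/h
Converting: 219540 / 3600 s = 60.984 kW

Q_c = 61.0 kJ/s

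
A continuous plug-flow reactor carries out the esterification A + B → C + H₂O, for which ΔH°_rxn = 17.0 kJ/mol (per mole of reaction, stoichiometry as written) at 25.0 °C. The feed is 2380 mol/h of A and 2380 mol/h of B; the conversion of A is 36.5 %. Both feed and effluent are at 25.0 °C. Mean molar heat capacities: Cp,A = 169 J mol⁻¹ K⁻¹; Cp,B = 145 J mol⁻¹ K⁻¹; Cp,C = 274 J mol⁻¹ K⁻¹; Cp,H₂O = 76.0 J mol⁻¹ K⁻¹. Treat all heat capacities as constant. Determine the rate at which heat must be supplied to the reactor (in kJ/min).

Q_in = 246 kJ/min

Extent of reaction ξ = 0.365 × 2380 = 868.7 mol/h
Reaction term: ξ·ΔH°_rxn = 868.7 × 17.0 = 14768 kJ/h
Q = ΔH = 14768 kJ/h = 4.1022 kW
Heat supplied = 246.13 kJ/min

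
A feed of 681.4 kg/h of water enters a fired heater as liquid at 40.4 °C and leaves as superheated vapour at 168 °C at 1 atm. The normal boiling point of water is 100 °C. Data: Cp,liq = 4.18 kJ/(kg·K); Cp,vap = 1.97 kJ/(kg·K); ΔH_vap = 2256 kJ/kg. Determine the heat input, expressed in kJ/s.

liquid 40.4→100 °C: 249.13 kJ/kg
vaporisation at 100 °C: 2256 kJ/kg
vapour 100→168 °C: 133.96 kJ/kg
Δh = 249.13 + 2256 + 133.96 = 2639.1 kJ/kg
Q = ṁ·Δh = 681.4 kg/h × 2639.1 kJ/kg = 1.7983e+06 kJ/h
|Q| = 499.52 kW

Q = 500 kJ/s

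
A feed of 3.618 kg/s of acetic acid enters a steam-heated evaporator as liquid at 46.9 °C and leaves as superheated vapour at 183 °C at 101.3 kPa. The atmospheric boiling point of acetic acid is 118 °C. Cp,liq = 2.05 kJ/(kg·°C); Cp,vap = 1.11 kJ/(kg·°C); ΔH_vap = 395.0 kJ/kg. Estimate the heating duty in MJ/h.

liquid 46.9→118 °C: 145.75 kJ/kg
vaporisation at 118 °C: 395 kJ/kg
vapour 118→183 °C: 72.15 kJ/kg
Δh = 145.75 + 395 + 72.15 = 612.9 kJ/kg
Q = ṁ·Δh = 3.618 kg/s × 612.9 kJ/kg = 2217.5 kJ/s
|Q| = 2217.5 kW = 7983 MJ/h

Q = 7980 MJ/h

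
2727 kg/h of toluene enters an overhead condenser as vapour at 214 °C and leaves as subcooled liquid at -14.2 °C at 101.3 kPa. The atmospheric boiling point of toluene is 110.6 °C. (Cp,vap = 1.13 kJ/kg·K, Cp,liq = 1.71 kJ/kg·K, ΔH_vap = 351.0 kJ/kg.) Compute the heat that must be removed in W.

vapour 214→110.6 °C: -116.84 kJ/kg
condensation at 110.6 °C: -351 kJ/kg
liquid 110.6→-14.2 °C: -213.41 kJ/kg
Δh = -116.84 + -351 + -213.41 = -681.25 kJ/kg
Q = ṁ·Δh = 2727 kg/h × -681.25 kJ/kg = -1.8578e+06 kJ/h
|Q| = 516.05 kW = 516050 W

Q_c = 516000 W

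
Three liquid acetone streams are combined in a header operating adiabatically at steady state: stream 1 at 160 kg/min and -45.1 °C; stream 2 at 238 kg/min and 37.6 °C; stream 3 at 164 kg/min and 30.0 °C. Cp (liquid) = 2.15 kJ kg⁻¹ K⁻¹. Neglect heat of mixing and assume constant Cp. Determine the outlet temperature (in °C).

No heat crosses the boundary, so H_out = H_in.
T_out = Σ ṁᵢCp,ᵢTᵢ / Σ ṁᵢCp,ᵢ
      = 14304 / 1208.3 = 11.838 °C

T_out = 11.8 °C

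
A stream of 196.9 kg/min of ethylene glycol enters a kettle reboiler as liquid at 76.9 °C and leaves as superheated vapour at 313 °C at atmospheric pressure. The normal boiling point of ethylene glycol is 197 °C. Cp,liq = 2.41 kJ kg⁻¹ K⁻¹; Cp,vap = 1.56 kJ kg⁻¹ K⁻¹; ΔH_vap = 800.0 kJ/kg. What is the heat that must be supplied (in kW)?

Q = 4170 kW

liquid 76.9→197 °C: 289.44 kJ/kg
vaporisation at 197 °C: 800 kJ/kg
vapour 197→313 °C: 180.96 kJ/kg
Δh = 289.44 + 800 + 180.96 = 1270.4 kJ/kg
Q = ṁ·Δh = 196.9 kg/min × 1270.4 kJ/kg = 250140 kJ/min
|Q| = 4169 kW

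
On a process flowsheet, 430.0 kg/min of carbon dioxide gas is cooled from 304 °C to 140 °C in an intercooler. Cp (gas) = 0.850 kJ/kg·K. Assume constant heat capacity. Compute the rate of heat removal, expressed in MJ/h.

Q = ṁ·Cp·ΔT = 430.0 × 0.850 × (140 − 304) = -59942 kJ/min
Converting: 59942 / 60 s = 999.03 kW
Cooling duty = 3596.5 MJ/h

Q_c = 3600 MJ/h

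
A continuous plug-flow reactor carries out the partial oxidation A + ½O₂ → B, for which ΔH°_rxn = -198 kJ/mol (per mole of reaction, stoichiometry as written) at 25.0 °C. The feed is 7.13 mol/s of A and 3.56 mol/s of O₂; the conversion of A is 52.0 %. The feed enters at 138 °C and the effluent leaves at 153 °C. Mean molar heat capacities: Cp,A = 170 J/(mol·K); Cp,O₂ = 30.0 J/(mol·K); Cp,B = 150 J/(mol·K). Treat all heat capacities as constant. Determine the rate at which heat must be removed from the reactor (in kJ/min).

Q_out = 43900 kJ/min

Extent of reaction ξ = 0.520 × 7.13 = 3.7076 mol/s
Reaction term: ξ·ΔH°_rxn = 3.7076 × -198 = -734.1 kJ/s
Sensible, feed 138→25 °C: -149.04 kJ/s
Outlet flows (mol/s): A 3.4224, O₂ 1.7062, B 3.7076
Sensible, products 25→153 °C: 152.21 kJ/s
Q = ΔH = -730.93 kJ/s = -730.93 kW
Heat removed = 43856 kJ/min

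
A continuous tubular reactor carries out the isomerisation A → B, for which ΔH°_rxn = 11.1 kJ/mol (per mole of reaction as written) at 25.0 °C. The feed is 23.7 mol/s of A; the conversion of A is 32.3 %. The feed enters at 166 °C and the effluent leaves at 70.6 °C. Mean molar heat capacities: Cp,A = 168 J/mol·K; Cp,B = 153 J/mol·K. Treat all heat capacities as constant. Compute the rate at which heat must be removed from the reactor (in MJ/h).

Q_out = 1080 MJ/h

Extent of reaction ξ = 0.323 × 23.7 = 7.6551 mol/s
Reaction term: ξ·ΔH°_rxn = 7.6551 × 11.1 = 84.972 kJ/s
Sensible, feed 166→25 °C: -561.41 kJ/s
Outlet flows (mol/s): A 16.045, B 7.6551
Sensible, products 25→70.6 °C: 176.32 kJ/s
Q = ΔH = -300.11 kJ/s = -300.11 kW
Heat removed = 1080.4 MJ/h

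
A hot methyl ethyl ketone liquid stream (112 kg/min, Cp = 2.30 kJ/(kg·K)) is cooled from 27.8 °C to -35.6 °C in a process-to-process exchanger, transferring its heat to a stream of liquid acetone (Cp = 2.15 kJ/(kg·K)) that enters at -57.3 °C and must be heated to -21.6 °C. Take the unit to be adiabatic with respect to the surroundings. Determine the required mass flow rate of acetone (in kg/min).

ṁ_c = 213 kg/min

Heat released by hot stream: Q = 112 × 2.30 × (27.8 − -35.6) = 16332 kJ/min
Energy balance on cold side (adiabatic exchanger): Q = ṁ_c·Cp_c·(T_c,out − T_c,in)
ṁ_c = 16332 / [2.15 × (-21.6 − -57.3)] = 212.78 kg/min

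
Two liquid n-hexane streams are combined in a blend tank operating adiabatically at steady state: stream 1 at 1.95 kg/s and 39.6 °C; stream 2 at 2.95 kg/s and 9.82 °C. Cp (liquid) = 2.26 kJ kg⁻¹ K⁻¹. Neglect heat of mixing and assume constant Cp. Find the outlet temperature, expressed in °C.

T_out = 21.7 °C

No heat crosses the boundary, so H_out = H_in.
Σ ṁᵢCp,ᵢTᵢ = 1.95×2.26×39.6 + 2.95×2.26×9.82 = 239.99
Σ ṁᵢCp,ᵢ = 1.95×2.26 + 2.95×2.26 = 11.074
T_out = 239.99 / 11.074 = 21.671 °C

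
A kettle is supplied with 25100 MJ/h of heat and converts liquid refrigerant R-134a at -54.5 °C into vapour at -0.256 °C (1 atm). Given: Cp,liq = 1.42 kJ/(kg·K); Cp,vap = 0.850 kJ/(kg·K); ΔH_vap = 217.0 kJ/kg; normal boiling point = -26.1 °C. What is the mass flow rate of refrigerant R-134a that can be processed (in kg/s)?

ṁ = 25.0 kg/s

Δh = 1.42×(-26.1−-54.5) + 217.0 + 0.850×(-0.256−-26.1) = 279.3 kJ/kg
Q = 25100 MJ/h = 6972.2 kJ/s = 6972.2 kJ/s
ṁ = Q/Δh = 6972.2 / 279.3 = 24.964 kg/s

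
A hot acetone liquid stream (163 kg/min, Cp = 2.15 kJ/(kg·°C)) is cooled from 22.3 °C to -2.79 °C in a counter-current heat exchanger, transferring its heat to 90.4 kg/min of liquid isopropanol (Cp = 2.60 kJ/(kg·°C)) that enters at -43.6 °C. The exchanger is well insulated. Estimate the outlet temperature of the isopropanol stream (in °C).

T_c,out = -6.19 °C

Heat released by hot stream: Q = 163 × 2.15 × (22.3 − -2.79) = 8792.8 kJ/min
Energy balance on cold side (adiabatic exchanger): Q = ṁ_c·Cp_c·(T_c,out − T_c,in)
T_c,out = -43.6 + 8792.8/(90.4 × 2.60) = -6.1902 °C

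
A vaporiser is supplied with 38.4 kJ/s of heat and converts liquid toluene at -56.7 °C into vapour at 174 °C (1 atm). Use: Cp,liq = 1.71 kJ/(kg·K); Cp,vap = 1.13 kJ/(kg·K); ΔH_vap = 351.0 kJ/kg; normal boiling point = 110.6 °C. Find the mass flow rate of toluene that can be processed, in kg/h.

ṁ = 195 kg/h

Δh = 1.71×(110.6−-56.7) + 351.0 + 1.13×(174−110.6) = 708.73 kJ/kg
Q = 38.4 kJ/s = 38.4 kJ/s = 138240 kJ/h
ṁ = Q/Δh = 138240 / 708.73 = 195.05 kg/h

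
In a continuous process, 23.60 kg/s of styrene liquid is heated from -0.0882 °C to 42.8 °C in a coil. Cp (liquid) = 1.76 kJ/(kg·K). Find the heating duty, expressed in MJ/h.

Q = 6410 MJ/h

Q = ṁ·Cp·ΔT = 23.60 × 1.76 × (42.8 − -0.0882) = 1781.4 kJ/s
Heating duty = 6413.1 MJ/h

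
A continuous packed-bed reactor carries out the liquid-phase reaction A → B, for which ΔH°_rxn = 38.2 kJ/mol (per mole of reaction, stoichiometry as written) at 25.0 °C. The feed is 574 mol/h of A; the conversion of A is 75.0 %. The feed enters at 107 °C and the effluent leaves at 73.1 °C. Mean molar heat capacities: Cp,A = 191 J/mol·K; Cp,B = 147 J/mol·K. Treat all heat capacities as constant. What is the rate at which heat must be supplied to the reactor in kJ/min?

Extent of reaction ξ = 0.750 × 574 = 430.5 mol/h
Reaction term: ξ·ΔH°_rxn = 430.5 × 38.2 = 16445 kJ/h
Sensible, feed 107→25 °C: -8990 kJ/h
Outlet flows (mol/h): A 143.5, B 430.5
Sensible, products 25→73.1 °C: 4362.3 kJ/h
Q = ΔH = 11817 kJ/h = 3.2826 kW
Heat supplied = 196.96 kJ/min

Q_in = 197 kJ/min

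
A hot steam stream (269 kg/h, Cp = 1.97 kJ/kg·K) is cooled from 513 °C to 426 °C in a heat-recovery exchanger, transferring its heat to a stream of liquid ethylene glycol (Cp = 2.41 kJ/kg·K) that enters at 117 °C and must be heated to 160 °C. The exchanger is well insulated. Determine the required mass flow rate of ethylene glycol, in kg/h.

ṁ_c = 445 kg/h

Heat released by hot stream: Q = 269 × 1.97 × (513 − 426) = 46104 kJ/h
Energy balance on cold side (adiabatic exchanger): Q = ṁ_c·Cp_c·(T_c,out − T_c,in)
ṁ_c = 46104 / [2.41 × (160 − 117)] = 444.89 kg/h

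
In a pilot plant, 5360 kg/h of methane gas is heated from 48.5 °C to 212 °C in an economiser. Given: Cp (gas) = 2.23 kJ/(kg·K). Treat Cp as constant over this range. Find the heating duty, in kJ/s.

Q = 543 kJ/s

Q = ṁ·Cp·ΔT = 5360 × 2.23 × (212 − 48.5) = 1.9543e+06 kJ/h
Converting: 1.9543e+06 / 3600 s = 542.86 kW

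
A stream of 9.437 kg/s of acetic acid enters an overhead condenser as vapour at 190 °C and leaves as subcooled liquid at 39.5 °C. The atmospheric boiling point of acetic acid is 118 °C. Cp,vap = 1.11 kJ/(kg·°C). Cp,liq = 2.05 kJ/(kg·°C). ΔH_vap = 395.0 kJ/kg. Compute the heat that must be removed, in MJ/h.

Q_c = 21600 MJ/h

vapour 190→118 °C: -79.92 kJ/kg
condensation at 118 °C: -395 kJ/kg
liquid 118→39.5 °C: -160.92 kJ/kg
Δh = -79.92 + -395 + -160.92 = -635.85 kJ/kg
Q = ṁ·Δh = 9.437 kg/s × -635.85 kJ/kg = -6000.5 kJ/s
|Q| = 6000.5 kW = 21602 MJ/h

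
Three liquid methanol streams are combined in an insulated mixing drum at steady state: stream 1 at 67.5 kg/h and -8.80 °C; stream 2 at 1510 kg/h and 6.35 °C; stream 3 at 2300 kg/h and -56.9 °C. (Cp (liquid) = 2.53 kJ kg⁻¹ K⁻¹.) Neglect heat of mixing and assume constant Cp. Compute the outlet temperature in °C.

T_out = -31.4 °C

No heat crosses the boundary, so H_out = H_in.
T_out = Σ ṁᵢCp,ᵢTᵢ / Σ ṁᵢCp,ᵢ
      = -308350 / 9810.1 = -31.431 °C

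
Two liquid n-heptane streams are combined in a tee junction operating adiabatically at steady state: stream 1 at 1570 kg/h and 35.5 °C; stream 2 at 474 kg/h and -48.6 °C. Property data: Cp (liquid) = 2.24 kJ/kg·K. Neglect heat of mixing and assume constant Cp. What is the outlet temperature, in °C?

T_out = 16.0 °C

Adiabatic, steady state ⇒ Σ ṁᵢCp,ᵢ(T_out − Tᵢ) = 0
T_out = Σ ṁᵢCp,ᵢTᵢ / Σ ṁᵢCp,ᵢ
      = 73245 / 4578.6 = 15.997 °C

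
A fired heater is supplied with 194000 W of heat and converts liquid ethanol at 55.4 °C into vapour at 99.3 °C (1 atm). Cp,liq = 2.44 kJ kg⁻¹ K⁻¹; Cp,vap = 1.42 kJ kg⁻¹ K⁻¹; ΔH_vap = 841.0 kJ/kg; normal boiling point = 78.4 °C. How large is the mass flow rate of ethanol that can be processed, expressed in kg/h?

ṁ = 754 kg/h

Δh = 2.44×(78.4−55.4) + 841.0 + 1.42×(99.3−78.4) = 926.8 kJ/kg
Q = 194000 W = 194 kJ/s = 698400 kJ/h
ṁ = Q/Δh = 698400 / 926.8 = 753.56 kg/h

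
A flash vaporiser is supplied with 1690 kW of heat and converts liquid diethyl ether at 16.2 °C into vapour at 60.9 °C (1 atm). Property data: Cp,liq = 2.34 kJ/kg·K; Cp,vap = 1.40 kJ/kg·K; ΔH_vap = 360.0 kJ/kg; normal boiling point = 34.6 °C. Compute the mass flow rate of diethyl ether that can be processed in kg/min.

Δh = 2.34×(34.6−16.2) + 360.0 + 1.40×(60.9−34.6) = 439.88 kJ/kg
Q = 1690 kW = 1690 kJ/s = 101400 kJ/min
ṁ = Q/Δh = 101400 / 439.88 = 230.52 kg/min

ṁ = 231 kg/min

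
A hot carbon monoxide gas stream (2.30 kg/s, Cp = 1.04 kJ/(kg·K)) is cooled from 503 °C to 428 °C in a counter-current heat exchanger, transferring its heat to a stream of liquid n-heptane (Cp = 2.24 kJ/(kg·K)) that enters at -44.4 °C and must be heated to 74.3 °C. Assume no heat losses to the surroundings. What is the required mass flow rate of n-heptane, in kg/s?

Heat released by hot stream: Q = 2.30 × 1.04 × (503 − 428) = 179.4 kJ/s
Energy balance on cold side (adiabatic exchanger): Q = ṁ_c·Cp_c·(T_c,out − T_c,in)
ṁ_c = 179.4 / [2.24 × (74.3 − -44.4)] = 0.67472 kg/s

ṁ_c = 0.675 kg/s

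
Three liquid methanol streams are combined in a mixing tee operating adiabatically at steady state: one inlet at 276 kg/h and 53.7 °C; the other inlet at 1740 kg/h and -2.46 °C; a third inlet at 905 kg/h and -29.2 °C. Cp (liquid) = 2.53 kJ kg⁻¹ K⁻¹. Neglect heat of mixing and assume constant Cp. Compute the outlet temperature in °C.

T_out = -5.44 °C

Energy balance with Q = 0: Σ ṁᵢCp,ᵢ(T_out − Tᵢ) = 0
T_out = Σ ṁᵢCp,ᵢTᵢ / Σ ṁᵢCp,ᵢ
      = -40190 / 7390.1 = -5.4383 °C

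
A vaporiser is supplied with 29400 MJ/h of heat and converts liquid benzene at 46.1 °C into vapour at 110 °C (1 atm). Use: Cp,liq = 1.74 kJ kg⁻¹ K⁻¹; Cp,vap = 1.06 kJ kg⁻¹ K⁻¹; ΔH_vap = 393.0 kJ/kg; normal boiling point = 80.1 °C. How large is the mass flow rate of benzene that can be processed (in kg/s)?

Δh = 1.74×(80.1−46.1) + 393.0 + 1.06×(110−80.1) = 483.85 kJ/kg
Q = 29400 MJ/h = 8166.7 kJ/s = 8166.7 kJ/s
ṁ = Q/Δh = 8166.7 / 483.85 = 16.878 kg/s

ṁ = 16.9 kg/s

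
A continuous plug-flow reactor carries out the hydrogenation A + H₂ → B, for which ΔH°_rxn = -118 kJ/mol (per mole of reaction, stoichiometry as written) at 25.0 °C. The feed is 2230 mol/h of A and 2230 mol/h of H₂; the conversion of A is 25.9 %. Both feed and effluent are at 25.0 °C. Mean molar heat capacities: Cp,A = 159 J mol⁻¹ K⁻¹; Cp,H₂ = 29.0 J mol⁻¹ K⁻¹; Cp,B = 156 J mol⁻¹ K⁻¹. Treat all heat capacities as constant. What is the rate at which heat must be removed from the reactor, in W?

Extent of reaction ξ = 0.259 × 2230 = 577.57 mol/h
Reaction term: ξ·ΔH°_rxn = 577.57 × -118 = -68153 kJ/h
Q = ΔH = -68153 kJ/h = -18.931 kW
Heat removed = 18931 W

Q_out = 18900 W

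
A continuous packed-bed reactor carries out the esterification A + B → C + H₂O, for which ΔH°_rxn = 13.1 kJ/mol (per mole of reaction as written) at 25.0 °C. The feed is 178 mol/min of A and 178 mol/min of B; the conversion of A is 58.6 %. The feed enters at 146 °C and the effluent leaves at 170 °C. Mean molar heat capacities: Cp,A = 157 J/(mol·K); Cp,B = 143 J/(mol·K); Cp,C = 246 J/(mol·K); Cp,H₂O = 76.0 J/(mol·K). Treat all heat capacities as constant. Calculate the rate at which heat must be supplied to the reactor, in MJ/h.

Q_in = 179 MJ/h

Extent of reaction ξ = 0.586 × 178 = 104.31 mol/min
Reaction term: ξ·ΔH°_rxn = 104.31 × 13.1 = 1366.4 kJ/min
Sensible, feed 146→25 °C: -6461.4 kJ/min
Outlet flows (mol/min): A 73.692, B 73.692, C 104.31, H₂O 104.31
Sensible, products 25→170 °C: 8075.7 kJ/min
Q = ΔH = 2980.8 kJ/min = 49.68 kW
Heat supplied = 178.85 MJ/h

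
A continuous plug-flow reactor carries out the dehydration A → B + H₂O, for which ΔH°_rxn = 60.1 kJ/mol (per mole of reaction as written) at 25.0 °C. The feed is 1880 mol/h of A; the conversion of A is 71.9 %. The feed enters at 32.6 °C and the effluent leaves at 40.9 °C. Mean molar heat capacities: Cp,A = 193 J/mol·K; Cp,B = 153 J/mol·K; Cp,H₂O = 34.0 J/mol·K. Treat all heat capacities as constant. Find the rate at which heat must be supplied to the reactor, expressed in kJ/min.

Extent of reaction ξ = 0.719 × 1880 = 1351.7 mol/h
Reaction term: ξ·ΔH°_rxn = 1351.7 × 60.1 = 81238 kJ/h
Sensible, feed 32.6→25 °C: -2757.6 kJ/h
Outlet flows (mol/h): A 528.28, B 1351.7, H₂O 1351.7
Sensible, products 25→40.9 °C: 5640.2 kJ/h
Q = ΔH = 84121 kJ/h = 23.367 kW
Heat supplied = 1402 kJ/min

Q_in = 1400 kJ/min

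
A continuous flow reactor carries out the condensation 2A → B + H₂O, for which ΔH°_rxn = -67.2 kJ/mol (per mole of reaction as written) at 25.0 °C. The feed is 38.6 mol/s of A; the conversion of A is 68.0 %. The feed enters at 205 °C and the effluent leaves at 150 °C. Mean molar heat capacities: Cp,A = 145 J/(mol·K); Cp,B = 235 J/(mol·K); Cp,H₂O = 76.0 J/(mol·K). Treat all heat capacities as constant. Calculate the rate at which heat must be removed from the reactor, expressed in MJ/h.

Extent of reaction ξ = 0.680 × 38.6 / 2 = 13.124 mol/s
Reaction term: ξ·ΔH°_rxn = 13.124 × -67.2 = -881.93 kJ/s
Sensible, feed 205→25 °C: -1007.5 kJ/s
Outlet flows (mol/s): A 12.352, B 13.124, H₂O 13.124
Sensible, products 25→150 °C: 734.08 kJ/s
Q = ΔH = -1155.3 kJ/s = -1155.3 kW
Heat removed = 4159.1 MJ/h

Q_out = 4160 MJ/h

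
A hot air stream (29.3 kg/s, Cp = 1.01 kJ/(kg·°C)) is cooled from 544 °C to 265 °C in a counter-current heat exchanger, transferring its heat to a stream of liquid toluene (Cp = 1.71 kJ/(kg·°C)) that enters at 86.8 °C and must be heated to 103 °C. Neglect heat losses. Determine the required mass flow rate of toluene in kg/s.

Heat released by hot stream: Q = 29.3 × 1.01 × (544 − 265) = 8256.4 kJ/s
Energy balance on cold side (adiabatic exchanger): Q = ṁ_c·Cp_c·(T_c,out − T_c,in)
ṁ_c = 8256.4 / [1.71 × (103 − 86.8)] = 298.05 kg/s

ṁ_c = 298 kg/s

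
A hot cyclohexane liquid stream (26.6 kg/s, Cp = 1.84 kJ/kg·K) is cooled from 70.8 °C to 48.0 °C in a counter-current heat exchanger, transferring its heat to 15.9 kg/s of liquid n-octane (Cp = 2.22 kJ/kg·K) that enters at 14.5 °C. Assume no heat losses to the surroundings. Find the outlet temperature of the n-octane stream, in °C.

Heat released by hot stream: Q = 26.6 × 1.84 × (70.8 − 48.0) = 1115.9 kJ/s
Energy balance on cold side (adiabatic exchanger): Q = ṁ_c·Cp_c·(T_c,out − T_c,in)
T_c,out = 14.5 + 1115.9/(15.9 × 2.22) = 46.114 °C

T_c,out = 46.1 °C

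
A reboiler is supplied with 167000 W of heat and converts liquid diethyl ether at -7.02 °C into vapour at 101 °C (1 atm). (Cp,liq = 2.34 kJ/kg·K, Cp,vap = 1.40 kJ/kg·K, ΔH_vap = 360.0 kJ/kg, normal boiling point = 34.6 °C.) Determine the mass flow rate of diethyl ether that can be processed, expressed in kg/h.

ṁ = 1090 kg/h

Δh = 2.34×(34.6−-7.02) + 360.0 + 1.40×(101−34.6) = 550.35 kJ/kg
Q = 167000 W = 167 kJ/s = 601200 kJ/h
ṁ = Q/Δh = 601200 / 550.35 = 1092.4 kg/h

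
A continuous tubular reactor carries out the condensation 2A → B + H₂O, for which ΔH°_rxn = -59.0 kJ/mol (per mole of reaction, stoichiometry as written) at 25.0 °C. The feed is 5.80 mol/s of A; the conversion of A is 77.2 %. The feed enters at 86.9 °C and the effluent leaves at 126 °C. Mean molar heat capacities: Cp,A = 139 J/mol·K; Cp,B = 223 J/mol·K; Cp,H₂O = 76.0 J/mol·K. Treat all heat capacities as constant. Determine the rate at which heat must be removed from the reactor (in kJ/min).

Q_out = 5750 kJ/min

Extent of reaction ξ = 0.772 × 5.80 / 2 = 2.2388 mol/s
Reaction term: ξ·ΔH°_rxn = 2.2388 × -59.0 = -132.09 kJ/s
Sensible, feed 86.9→25 °C: -49.904 kJ/s
Outlet flows (mol/s): A 1.3224, B 2.2388, H₂O 2.2388
Sensible, products 25→126 °C: 86.175 kJ/s
Q = ΔH = -95.818 kJ/s = -95.818 kW
Heat removed = 5749.1 kJ/min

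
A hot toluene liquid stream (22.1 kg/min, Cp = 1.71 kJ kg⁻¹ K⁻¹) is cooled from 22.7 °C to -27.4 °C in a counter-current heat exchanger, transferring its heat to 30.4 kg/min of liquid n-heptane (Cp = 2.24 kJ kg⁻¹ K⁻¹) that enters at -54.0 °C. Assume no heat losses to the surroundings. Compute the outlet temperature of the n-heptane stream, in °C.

Heat released by hot stream: Q = 22.1 × 1.71 × (22.7 − -27.4) = 1893.3 kJ/min
Energy balance on cold side (adiabatic exchanger): Q = ṁ_c·Cp_c·(T_c,out − T_c,in)
T_c,out = -54.0 + 1893.3/(30.4 × 2.24) = -26.196 °C

T_c,out = -26.2 °C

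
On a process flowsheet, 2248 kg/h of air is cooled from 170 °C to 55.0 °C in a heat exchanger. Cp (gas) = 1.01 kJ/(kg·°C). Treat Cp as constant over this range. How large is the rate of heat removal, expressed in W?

Q_c = 72500 W

Q = ṁ·Cp·ΔT = 2248 × 1.01 × (55.0 − 170) = -261110 kJ/h
Converting: 261110 / 3600 s = 72.529 kW
Cooling duty = 72529 W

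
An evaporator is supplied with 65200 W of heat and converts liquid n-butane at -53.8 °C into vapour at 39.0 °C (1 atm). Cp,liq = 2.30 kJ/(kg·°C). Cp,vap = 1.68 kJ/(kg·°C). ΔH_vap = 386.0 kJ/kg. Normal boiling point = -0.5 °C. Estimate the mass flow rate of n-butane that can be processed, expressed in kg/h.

Δh = 2.30×(-0.5−-53.8) + 386.0 + 1.68×(39.0−-0.5) = 574.95 kJ/kg
Q = 65200 W = 65.2 kJ/s = 234720 kJ/h
ṁ = Q/Δh = 234720 / 574.95 = 408.24 kg/h

ṁ = 408 kg/h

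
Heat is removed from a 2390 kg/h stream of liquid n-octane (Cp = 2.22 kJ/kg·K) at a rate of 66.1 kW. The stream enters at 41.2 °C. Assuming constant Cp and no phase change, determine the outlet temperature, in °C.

Q = 66.1 kW = 237960 kJ/h
ΔT = Q/(ṁ·Cp) = 237960/(2390×2.22) = 44.849 K
T_out = 41.2 − 44.849 = -3.649 °C

T_out = -3.65 °C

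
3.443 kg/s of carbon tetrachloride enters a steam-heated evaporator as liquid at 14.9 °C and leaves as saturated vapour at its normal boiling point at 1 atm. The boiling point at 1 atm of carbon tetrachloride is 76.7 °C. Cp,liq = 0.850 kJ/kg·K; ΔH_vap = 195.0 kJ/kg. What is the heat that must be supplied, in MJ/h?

liquid 14.9→76.7 °C: 52.53 kJ/kg
vaporisation at 76.7 °C: 195 kJ/kg
Δh = 52.53 + 195 = 247.53 kJ/kg
Q = ṁ·Δh = 3.443 kg/s × 247.53 kJ/kg = 852.25 kJ/s
|Q| = 852.25 kW = 3068.1 MJ/h

Q = 3070 MJ/h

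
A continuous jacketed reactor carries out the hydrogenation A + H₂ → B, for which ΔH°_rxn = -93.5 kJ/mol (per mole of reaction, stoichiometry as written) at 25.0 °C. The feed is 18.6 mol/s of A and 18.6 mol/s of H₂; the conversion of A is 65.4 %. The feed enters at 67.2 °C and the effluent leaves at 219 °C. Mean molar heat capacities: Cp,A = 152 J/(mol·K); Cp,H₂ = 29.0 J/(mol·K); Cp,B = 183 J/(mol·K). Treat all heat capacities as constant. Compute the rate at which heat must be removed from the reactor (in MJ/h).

Extent of reaction ξ = 0.654 × 18.6 = 12.164 mol/s
Reaction term: ξ·ΔH°_rxn = 12.164 × -93.5 = -1137.4 kJ/s
Sensible, feed 67.2→25 °C: -142.07 kJ/s
Outlet flows (mol/s): A 6.4356, H₂ 6.4356, B 12.164
Sensible, products 25→219 °C: 657.84 kJ/s
Q = ΔH = -621.6 kJ/s = -621.6 kW
Heat removed = 2237.8 MJ/h

Q_out = 2240 MJ/h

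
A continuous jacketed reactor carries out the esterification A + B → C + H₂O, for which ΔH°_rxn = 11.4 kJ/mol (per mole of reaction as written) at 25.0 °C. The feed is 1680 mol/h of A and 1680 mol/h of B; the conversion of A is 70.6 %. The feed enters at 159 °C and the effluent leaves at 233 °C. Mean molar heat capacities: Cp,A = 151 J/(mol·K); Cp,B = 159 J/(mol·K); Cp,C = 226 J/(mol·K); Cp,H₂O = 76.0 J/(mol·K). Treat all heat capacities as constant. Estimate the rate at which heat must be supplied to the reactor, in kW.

Q_in = 13.9 kW

Extent of reaction ξ = 0.706 × 1680 = 1186.1 mol/h
Reaction term: ξ·ΔH°_rxn = 1186.1 × 11.4 = 13521 kJ/h
Sensible, feed 159→25 °C: -69787 kJ/h
Outlet flows (mol/h): A 493.92, B 493.92, C 1186.1, H₂O 1186.1
Sensible, products 25→233 °C: 106350 kJ/h
Q = ΔH = 50087 kJ/h = 13.913 kW
Heat supplied = 13.913 kW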